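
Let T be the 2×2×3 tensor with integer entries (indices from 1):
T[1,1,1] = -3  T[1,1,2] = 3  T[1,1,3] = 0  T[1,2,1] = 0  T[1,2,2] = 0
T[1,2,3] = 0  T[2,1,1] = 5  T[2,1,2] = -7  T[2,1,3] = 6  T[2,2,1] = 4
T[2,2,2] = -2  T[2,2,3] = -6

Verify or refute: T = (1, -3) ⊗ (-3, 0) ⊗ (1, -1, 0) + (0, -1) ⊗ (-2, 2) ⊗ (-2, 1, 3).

Reconstruct entrywise from the claimed factors. For example, T[2,1,2] = -7 and Σₗ aₗ[2]bₗ[1]cₗ[2] = (-3)·(-3)·(-1) + (-1)·(-2)·(1) = -7; checking all 12 entries, every one matches. The claim holds.

Yes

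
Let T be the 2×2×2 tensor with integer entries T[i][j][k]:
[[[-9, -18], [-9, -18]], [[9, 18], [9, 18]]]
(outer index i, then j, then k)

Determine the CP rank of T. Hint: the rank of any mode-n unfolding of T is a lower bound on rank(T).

1

Lower bound: T ≠ 0 (e.g. T[0,0,0] = -9), so rank(T) ≥ 1.
Upper bound: if T = a (x) b (x) c then every fibre of T is a multiple of the corresponding factor, so read the factors off the fibres through the nonzero entry T[0,0,0] = -9.
The mode-1 fibre T[:,0,0] = [-9, 9] gives a = [1, -1] (primitive direction); the mode-2 fibre T[0,:,0] = [-9, -9] gives b = [1, 1]; then c[k] = T[0,0,k] / (a[0]·b[0]) = [-9, -18] / 1 = [-9, -18].
Expanding [1, -1] (x) [1, 1] (x) [-9, -18] reproduces all 8 entries of T, so T = [1, -1] (x) [1, 1] (x) [-9, -18] and rank(T) ≤ 1.
These bounds meet, so rank(T) = 1.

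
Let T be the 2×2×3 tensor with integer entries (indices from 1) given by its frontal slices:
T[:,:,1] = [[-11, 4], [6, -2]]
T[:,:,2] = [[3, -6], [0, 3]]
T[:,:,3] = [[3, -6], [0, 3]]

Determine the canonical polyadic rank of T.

2

Lower bound: the mode-1 unfolding of T (rows indexed by i, columns by (j,k) = (1,1), (1,2), (1,3), (2,1), (2,2), (2,3)) is [[-11, 3, 3, 4, -6, -6], [6, 0, 0, -2, 3, 3]].
There the 2×2 minor on rows i ∈ {1, 2}, columns (j,k) ∈ {(1,1), (1,2)} is det [[-11, 3], [6, 0]] = -18 ≠ 0, so this unfolding has rank ≥ 2; CP rank is at least every unfolding rank, so rank(T) ≥ 2. (Unfolding ranks only ever bound the CP rank from below — rank(T) can be strictly larger than all of them — so the matching upper bound has to come from an explicit 2-term decomposition.)
Upper bound — finding two terms. Write S_k = T[:,:,k] for the frontal slices: S₁ = [[-11, 4], [6, -2]], S₂ = [[3, -6], [0, 3]], S₃ = [[3, -6], [0, 3]].
If T = a₁ ⊗ b₁ ⊗ c₁ + a₂ ⊗ b₂ ⊗ c₂ then each S_k = c₁[k]·a₁b₁ᵀ + c₂[k]·a₂b₂ᵀ. S₁ and S₂ are linearly independent, so a₁b₁ᵀ and a₂b₂ᵀ must span the same plane of matrices: they are the rank-1 matrices of the form x·S₁ + y·S₂.
det(x·S₁ + y·S₂) is −2·x² − 3·xy + 9·y² = −(2·x − 3·y)(x + 3·y), vanishing at (x:y) = (3:2) and (3:-1).
M₁ = 3·S₁ + 2·S₂ = [[-27, 0], [18, 0]] = (-9)·[3, -2][1, 0]ᵀ and M₂ = 3·S₁ − S₂ = [[-36, 18], [18, -9]] = (-9)·[2, -1][2, -1]ᵀ, so take a₁ = [3, -2], b₁ = [1, 0], a₂ = [2, -1], b₂ = [2, -1].
Each slice is an integer combination of E₁ = a₁b₁ᵀ and E₂ = a₂b₂ᵀ: S₁ = −E₁ − 2·E₂, S₂ = −3·E₁ + 3·E₂, S₃ = −3·E₁ + 3·E₂; reading off coefficients, c₁ = [-1, -3, -3] and c₂ = [-2, 3, 3].
Hence T = [3, -2] ⊗ [1, 0] ⊗ [-1, -3, -3] + [2, -1] ⊗ [2, -1] ⊗ [-2, 3, 3], so rank(T) ≤ 2.
These bounds meet, so rank(T) = 2.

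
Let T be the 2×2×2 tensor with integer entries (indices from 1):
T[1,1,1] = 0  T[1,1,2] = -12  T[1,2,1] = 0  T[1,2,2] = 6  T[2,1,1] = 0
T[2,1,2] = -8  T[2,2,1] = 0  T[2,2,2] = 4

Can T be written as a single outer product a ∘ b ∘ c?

Yes

If T = a ∘ b ∘ c then every fibre of T is a multiple of the corresponding factor, so read the factors off the fibres through the nonzero entry T[1,1,2] = -12.
The mode-1 fibre T[:,1,2] = [-12, -8] gives a = [3, 2] (primitive direction); the mode-2 fibre T[1,:,2] = [-12, 6] gives b = [2, -1]; then c[k] = T[1,1,k] / (a[1]·b[1]) = [0, -12] / 6 = [0, -2].
Expanding [3, 2] ∘ [2, -1] ∘ [0, -2] reproduces all 8 entries of T, so T = [3, 2] ∘ [2, -1] ∘ [0, -2] and rank(T) ≤ 1.
Equivalently every frontal slice T[:,:,k] is c[k] times the rank-1 matrix [3, 2] ∘ [2, -1]. So T has rank 1 (it is nonzero).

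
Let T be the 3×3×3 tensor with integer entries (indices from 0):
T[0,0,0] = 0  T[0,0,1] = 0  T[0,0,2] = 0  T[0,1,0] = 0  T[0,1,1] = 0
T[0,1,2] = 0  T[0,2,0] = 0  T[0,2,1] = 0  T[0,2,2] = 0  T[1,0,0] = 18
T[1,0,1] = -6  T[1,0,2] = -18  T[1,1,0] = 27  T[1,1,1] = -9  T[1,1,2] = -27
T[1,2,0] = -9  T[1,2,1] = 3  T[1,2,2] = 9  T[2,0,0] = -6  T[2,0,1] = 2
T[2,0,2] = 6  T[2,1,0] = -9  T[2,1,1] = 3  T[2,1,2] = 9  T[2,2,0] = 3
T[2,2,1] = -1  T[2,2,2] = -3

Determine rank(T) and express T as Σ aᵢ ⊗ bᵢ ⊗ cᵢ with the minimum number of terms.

rank(T) = 1

Lower bound: T ≠ 0 (e.g. T[1,0,0] = 18), so rank(T) ≥ 1.
Upper bound: if T = a ⊗ b ⊗ c then every fibre of T is a multiple of the corresponding factor, so read the factors off the fibres through the nonzero entry T[1,0,0] = 18.
The mode-1 fibre T[:,0,0] = [0, 18, -6] gives a = (0, 3, -1) (primitive direction); the mode-2 fibre T[1,:,0] = [18, 27, -9] gives b = (2, 3, -1); then c[k] = T[1,0,k] / (a[1]·b[0]) = [18, -6, -18] / 6 = (3, -1, -3).
Expanding (0, 3, -1) ⊗ (2, 3, -1) ⊗ (3, -1, -3) reproduces all 27 entries of T, so T = (0, 3, -1) ⊗ (2, 3, -1) ⊗ (3, -1, -3) and rank(T) ≤ 1.
These bounds meet, so rank(T) = 1.
Check entry T[0,2,1] = 0: (0)·(-1)·(-1) = 0.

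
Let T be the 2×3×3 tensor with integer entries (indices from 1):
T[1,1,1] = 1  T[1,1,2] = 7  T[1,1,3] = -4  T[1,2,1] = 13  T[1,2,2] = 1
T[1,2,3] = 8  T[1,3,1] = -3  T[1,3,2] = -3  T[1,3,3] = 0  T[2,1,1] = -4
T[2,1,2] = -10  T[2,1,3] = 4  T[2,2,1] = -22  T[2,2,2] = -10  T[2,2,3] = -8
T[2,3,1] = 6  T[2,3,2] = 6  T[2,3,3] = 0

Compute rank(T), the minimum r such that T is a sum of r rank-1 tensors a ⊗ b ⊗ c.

Lower bound: the mode-1 unfolding of T (rows indexed by i, columns by (j,k) = (1,1), (1,2), (1,3), (2,1), (2,2), (2,3), (3,1), (3,2), (3,3)) is [[1, 7, -4, 13, 1, 8, -3, -3, 0], [-4, -10, 4, -22, -10, -8, 6, 6, 0]].
There the 2×2 minor on rows i ∈ {1, 2}, columns (j,k) ∈ {(1,1), (1,2)} is det [[1, 7], [-4, -10]] = 18 ≠ 0, so this unfolding has rank ≥ 2; CP rank is at least every unfolding rank, so rank(T) ≥ 2. (Flattening ranks never certify an upper bound on CP rank; for that we must actually write T with 2 rank-1 terms.)
Upper bound — finding two terms. Write S_k = T[:,:,k] for the frontal slices: S₁ = [[1, 13, -3], [-4, -22, 6]], S₂ = [[7, 1, -3], [-10, -10, 6]], S₃ = [[-4, 8, 0], [4, -8, 0]].
If T = a₁ ⊗ b₁ ⊗ c₁ + a₂ ⊗ b₂ ⊗ c₂ then each S_k = c₁[k]·a₁b₁ᵀ + c₂[k]·a₂b₂ᵀ. S₁ and S₂ are linearly independent, so a₁b₁ᵀ and a₂b₂ᵀ must span the same plane of matrices: they are the rank-1 matrices of the form x·S₁ + y·S₂.
The 2×2 minor of x·S₁ + y·S₂ on rows {1,2}, columns {1,2} is 30·x² − 30·xy − 60·y² = 30·(x − 2·y)(x + y), vanishing at (x:y) = (2:1) and (1:-1).
M₁ = 2·S₁ + S₂ = [[9, 27, -9], [-18, -54, 18]] = 9·[1, -2][1, 3, -1]ᵀ and M₂ = S₁ − S₂ = [[-6, 12, 0], [6, -12, 0]] = (-6)·[1, -1][1, -2, 0]ᵀ, so take a₁ = [1, -2], b₁ = [1, 3, -1], a₂ = [1, -1], b₂ = [1, -2, 0].
Each slice is an integer combination of E₁ = a₁b₁ᵀ and E₂ = a₂b₂ᵀ: S₁ = 3·E₁ − 2·E₂, S₂ = 3·E₁ + 4·E₂, S₃ = −4·E₂; reading off coefficients, c₁ = [3, 3, 0] and c₂ = [-2, 4, -4].
Hence T = [1, -2] ⊗ [1, 3, -1] ⊗ [3, 3, 0] + [1, -1] ⊗ [1, -2, 0] ⊗ [-2, 4, -4], so rank(T) ≤ 2.
These bounds meet, so rank(T) = 2.
Check entry T[1,1,1] = 1: (1)·(1)·(3) + (1)·(1)·(-2) = 1.

2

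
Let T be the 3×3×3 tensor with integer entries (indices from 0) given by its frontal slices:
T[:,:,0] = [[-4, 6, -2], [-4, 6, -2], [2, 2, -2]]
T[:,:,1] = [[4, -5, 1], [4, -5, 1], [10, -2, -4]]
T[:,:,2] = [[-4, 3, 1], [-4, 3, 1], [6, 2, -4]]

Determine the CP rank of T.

3

Lower bound: the mode-2 unfolding of T (rows indexed by j, columns by (i,k) = (0,0), (0,1), (0,2), (1,0), (1,1), (1,2), (2,0), (2,1), (2,2)) is [[-4, 4, -4, -4, 4, -4, 2, 10, 6], [6, -5, 3, 6, -5, 3, 2, -2, 2], [-2, 1, 1, -2, 1, 1, -2, -4, -4]].
There the 3×3 minor on rows j ∈ {0, 1, 2}, columns (i,k) ∈ {(0,0), (0,1), (2,0)} is det [[-4, 4, 2], [6, -5, 2], [-2, 1, -2]] = -8 ≠ 0, so this unfolding has rank ≥ 3; CP rank is at least every unfolding rank, so rank(T) ≥ 3. (Unfolding ranks only ever bound the CP rank from below — rank(T) can be strictly larger than all of them — so the matching upper bound has to come from an explicit 3-term decomposition.)
Upper bound: T is a sum of 3 rank-1 terms, T = [0, 0, 1] ⊗ [2, 0, -1] ⊗ [2, 4, 4] + [1, 1, 0] ⊗ [0, 1, -1] ⊗ [2, -1, -1] + [2, 2, 1] ⊗ [1, -1, 0] ⊗ [-2, 2, -2] (one valid choice — decompositions are not unique — normalised so each a, b is primitive with positive first nonzero entry; check it by expanding all entries), so rank(T) ≤ 3.
These bounds meet, so rank(T) = 3.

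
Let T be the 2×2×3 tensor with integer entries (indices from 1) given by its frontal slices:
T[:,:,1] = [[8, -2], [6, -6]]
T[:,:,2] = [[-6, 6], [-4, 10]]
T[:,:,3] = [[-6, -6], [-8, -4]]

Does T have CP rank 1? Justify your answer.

No

The mode-3 unfolding of T (rows indexed by k, columns by (i,j) = (1,1), (1,2), (2,1), (2,2)) is [[8, -2, 6, -6], [-6, 6, -4, 10], [-6, -6, -8, -4]].
There the 3×3 minor on rows k ∈ {1, 2, 3}, columns (i,j) ∈ {(1,1), (1,2), (2,1)} is det [[8, -2, 6], [-6, 6, -4], [-6, -6, -8]] = -96 ≠ 0, so this unfolding has rank ≥ 3; CP rank is at least every unfolding rank, so rank(T) ≥ 3.
In particular rank(T) ≥ 3 > 1, so T is not rank-1.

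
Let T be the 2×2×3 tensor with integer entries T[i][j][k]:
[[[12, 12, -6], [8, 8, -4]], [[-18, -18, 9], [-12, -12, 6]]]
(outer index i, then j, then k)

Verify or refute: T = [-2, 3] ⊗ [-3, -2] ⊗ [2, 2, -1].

Reconstruct entrywise from the claimed factors. For example, T[1,0,0] = -18 and Σₗ aₗ[1]bₗ[0]cₗ[0] = (3)·(-3)·(2) = -18; checking all 12 entries, every one matches. The claim holds.

Yes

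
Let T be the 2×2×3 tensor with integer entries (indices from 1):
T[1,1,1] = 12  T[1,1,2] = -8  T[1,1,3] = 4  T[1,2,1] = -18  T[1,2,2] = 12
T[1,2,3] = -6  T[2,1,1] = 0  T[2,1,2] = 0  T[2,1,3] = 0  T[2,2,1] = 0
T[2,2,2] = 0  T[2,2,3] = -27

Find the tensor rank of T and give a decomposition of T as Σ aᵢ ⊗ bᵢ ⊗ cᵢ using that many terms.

Lower bound: the mode-1 unfolding of T (rows indexed by i, columns by (j,k) = (1,1), (1,2), (1,3), (2,1), (2,2), (2,3)) is [[12, -8, 4, -18, 12, -6], [0, 0, 0, 0, 0, -27]].
There the 2×2 minor on rows i ∈ {1, 2}, columns (j,k) ∈ {(1,1), (2,3)} is det [[12, -6], [0, -27]] = -324 ≠ 0, so this unfolding has rank ≥ 2; CP rank is at least every unfolding rank, so rank(T) ≥ 2. (This is only a lower bound: in general the CP rank may exceed every unfolding rank, so we still need to exhibit 2 rank-1 terms summing to T.)
Upper bound — finding two terms. Write S_k = T[:,:,k] for the frontal slices: S₁ = [[12, -18], [0, 0]], S₂ = [[-8, 12], [0, 0]], S₃ = [[4, -6], [0, -27]].
If T = a₁ ⊗ b₁ ⊗ c₁ + a₂ ⊗ b₂ ⊗ c₂ then each S_k = c₁[k]·a₁b₁ᵀ + c₂[k]·a₂b₂ᵀ. S₁ and S₃ are linearly independent, so a₁b₁ᵀ and a₂b₂ᵀ must span the same plane of matrices: they are the rank-1 matrices of the form x·S₁ + y·S₃.
det(x·S₁ + y·S₃) is −324·xy − 108·y² = (-108)·(y)(3·x + y), vanishing at (x:y) = (1:0) and (1:-3).
M₁ = S₁ = [[12, -18], [0, 0]] = 6·[1, 0][2, -3]ᵀ and M₂ = S₁ − 3·S₃ = [[0, 0], [0, 81]] = 81·[0, 1][0, 1]ᵀ, so take a₁ = [1, 0], b₁ = [2, -3], a₂ = [0, 1], b₂ = [0, 1].
Each slice is an integer combination of E₁ = a₁b₁ᵀ and E₂ = a₂b₂ᵀ: S₁ = 6·E₁, S₂ = −4·E₁, S₃ = 2·E₁ − 27·E₂; reading off coefficients, c₁ = [6, -4, 2] and c₂ = [0, 0, -27].
Hence T = [1, 0] ⊗ [2, -3] ⊗ [6, -4, 2] + [0, 1] ⊗ [0, 1] ⊗ [0, 0, -27], so rank(T) ≤ 2.
These bounds meet, so rank(T) = 2.

rank(T) = 2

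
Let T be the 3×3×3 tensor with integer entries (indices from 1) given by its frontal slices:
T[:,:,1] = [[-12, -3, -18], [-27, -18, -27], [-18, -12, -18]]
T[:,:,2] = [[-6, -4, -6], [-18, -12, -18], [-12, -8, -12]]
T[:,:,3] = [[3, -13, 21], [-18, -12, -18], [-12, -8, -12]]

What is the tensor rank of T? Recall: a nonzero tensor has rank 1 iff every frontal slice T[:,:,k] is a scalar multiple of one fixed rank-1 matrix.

2

Lower bound: the mode-1 unfolding of T (rows indexed by i, columns by (j,k) = (1,1), (1,2), (1,3), (2,1), (2,2), (2,3), (3,1), (3,2), (3,3)) is [[-12, -6, 3, -3, -4, -13, -18, -6, 21], [-27, -18, -18, -18, -12, -12, -27, -18, -18], [-18, -12, -12, -12, -8, -8, -18, -12, -12]].
There the 2×2 minor on rows i ∈ {1, 2}, columns (j,k) ∈ {(1,1), (1,2)} is det [[-12, -6], [-27, -18]] = 54 ≠ 0, so this unfolding has rank ≥ 2; CP rank is at least every unfolding rank, so rank(T) ≥ 2. (Unfolding ranks only ever bound the CP rank from below — rank(T) can be strictly larger than all of them — so the matching upper bound has to come from an explicit 2-term decomposition.)
Upper bound — finding two terms. Write S_k = T[:,:,k] for the frontal slices: S₁ = [[-12, -3, -18], [-27, -18, -27], [-18, -12, -18]], S₂ = [[-6, -4, -6], [-18, -12, -18], [-12, -8, -12]], S₃ = [[3, -13, 21], [-18, -12, -18], [-12, -8, -12]].
If T = a₁ ⊗ b₁ ⊗ c₁ + a₂ ⊗ b₂ ⊗ c₂ then each S_k = c₁[k]·a₁b₁ᵀ + c₂[k]·a₂b₂ᵀ. S₁ and S₂ are linearly independent, so a₁b₁ᵀ and a₂b₂ᵀ must span the same plane of matrices: they are the rank-1 matrices of the form x·S₁ + y·S₂.
The 2×2 minor of x·S₁ + y·S₂ on rows {1,2}, columns {1,2} is 135·x² + 90·xy = 45·(3·x + 2·y)(x), vanishing at (x:y) = (2:-3) and (0:1).
M₁ = 2·S₁ − 3·S₂ = [[-6, 6, -18], [0, 0, 0], [0, 0, 0]] = (-6)·[1, 0, 0][1, -1, 3]ᵀ and M₂ = S₂ = [[-6, -4, -6], [-18, -12, -18], [-12, -8, -12]] = (-2)·[1, 3, 2][3, 2, 3]ᵀ, so take a₁ = [1, 0, 0], b₁ = [1, -1, 3], a₂ = [1, 3, 2], b₂ = [3, 2, 3].
Each slice is an integer combination of E₁ = a₁b₁ᵀ and E₂ = a₂b₂ᵀ: S₁ = −3·E₁ − 3·E₂, S₂ = −2·E₂, S₃ = 9·E₁ − 2·E₂; reading off coefficients, c₁ = [-3, 0, 9] and c₂ = [-3, -2, -2].
Hence T = [1, 0, 0] ⊗ [1, -1, 3] ⊗ [-3, 0, 9] + [1, 3, 2] ⊗ [3, 2, 3] ⊗ [-3, -2, -2], so rank(T) ≤ 2.
These bounds meet, so rank(T) = 2.
Check entry T[1,3,1] = -18: (1)·(3)·(-3) + (1)·(3)·(-3) = -18.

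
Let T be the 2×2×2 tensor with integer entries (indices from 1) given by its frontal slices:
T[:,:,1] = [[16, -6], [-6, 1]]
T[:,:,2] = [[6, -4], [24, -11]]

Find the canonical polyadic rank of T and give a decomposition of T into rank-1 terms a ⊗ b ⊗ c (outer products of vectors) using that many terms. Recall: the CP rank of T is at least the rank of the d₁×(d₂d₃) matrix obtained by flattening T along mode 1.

Lower bound: the mode-1 unfolding of T (rows indexed by i, columns by (j,k) = (1,1), (1,2), (2,1), (2,2)) is [[16, 6, -6, -4], [-6, 24, 1, -11]].
There the 2×2 minor on rows i ∈ {1, 2}, columns (j,k) ∈ {(1,1), (1,2)} is det [[16, 6], [-6, 24]] = 420 ≠ 0, so this unfolding has rank ≥ 2; CP rank is at least every unfolding rank, so rank(T) ≥ 2. (This is only a lower bound: in general the CP rank may exceed every unfolding rank, so we still need to exhibit 2 rank-1 terms summing to T.)
Upper bound — finding two terms. Write S_k = T[:,:,k] for the frontal slices: S₁ = [[16, -6], [-6, 1]], S₂ = [[6, -4], [24, -11]].
If T = a₁ ⊗ b₁ ⊗ c₁ + a₂ ⊗ b₂ ⊗ c₂ then each S_k = c₁[k]·a₁b₁ᵀ + c₂[k]·a₂b₂ᵀ. S₁ and S₂ are linearly independent, so a₁b₁ᵀ and a₂b₂ᵀ must span the same plane of matrices: they are the rank-1 matrices of the form x·S₁ + y·S₂.
det(x·S₁ + y·S₂) is −20·x² − 50·xy + 30·y² = (-10)·(x + 3·y)(2·x − y), vanishing at (x:y) = (3:-1) and (1:2).
M₁ = 3·S₁ − S₂ = [[42, -14], [-42, 14]] = 14·(1, -1)(3, -1)ᵀ and M₂ = S₁ + 2·S₂ = [[28, -14], [42, -21]] = 7·(2, 3)(2, -1)ᵀ, so take a₁ = (1, -1), b₁ = (3, -1), a₂ = (2, 3), b₂ = (2, -1).
Each slice is an integer combination of E₁ = a₁b₁ᵀ and E₂ = a₂b₂ᵀ: S₁ = 4·E₁ + E₂, S₂ = −2·E₁ + 3·E₂; reading off coefficients, c₁ = (4, -2) and c₂ = (1, 3).
Hence T = (1, -1) ⊗ (3, -1) ⊗ (4, -2) + (2, 3) ⊗ (2, -1) ⊗ (1, 3), so rank(T) ≤ 2.
These bounds meet, so rank(T) = 2.

rank(T) = 2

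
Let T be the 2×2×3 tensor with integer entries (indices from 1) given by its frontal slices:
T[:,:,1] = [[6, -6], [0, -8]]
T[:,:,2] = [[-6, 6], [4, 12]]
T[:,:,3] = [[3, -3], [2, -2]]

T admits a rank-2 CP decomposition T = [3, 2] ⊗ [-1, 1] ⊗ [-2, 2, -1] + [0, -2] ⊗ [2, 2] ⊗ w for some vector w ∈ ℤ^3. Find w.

w = [1, -2, 0]

Subtract the known terms from T to get the rank-1 residual R = [0, -2] ⊗ [2, 2] ⊗ w, so R[i,j,k] = a[i]·b[j]·w[k]. Pick indices with nonzero a[2]·b[1] = (-2)·(2) = -4. Only the fibre through (2,1,·) is needed: R[2,1,:] = T[2,1,:] − Σₗ aₗ[2]bₗ[1]cₗ = [0, 4, 2] − (2)·(-1)·[-2, 2, -1] = [-4, 8, 0]. Then w[k] = R[2,1,k] / -4 for each k, giving w = [-4, 8, 0] / -4 = [1, -2, 0].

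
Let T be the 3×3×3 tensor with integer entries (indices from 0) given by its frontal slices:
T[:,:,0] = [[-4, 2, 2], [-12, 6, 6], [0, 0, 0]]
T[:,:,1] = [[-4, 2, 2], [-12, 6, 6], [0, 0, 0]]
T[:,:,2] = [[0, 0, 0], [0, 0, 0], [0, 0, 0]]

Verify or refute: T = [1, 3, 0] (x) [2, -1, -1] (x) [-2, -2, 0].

Yes

Reconstruct entrywise from the claimed factors. For example, T[0,0,0] = -4 and Σₗ aₗ[0]bₗ[0]cₗ[0] = (1)·(2)·(-2) = -4; checking all 27 entries, every one matches. The claim holds.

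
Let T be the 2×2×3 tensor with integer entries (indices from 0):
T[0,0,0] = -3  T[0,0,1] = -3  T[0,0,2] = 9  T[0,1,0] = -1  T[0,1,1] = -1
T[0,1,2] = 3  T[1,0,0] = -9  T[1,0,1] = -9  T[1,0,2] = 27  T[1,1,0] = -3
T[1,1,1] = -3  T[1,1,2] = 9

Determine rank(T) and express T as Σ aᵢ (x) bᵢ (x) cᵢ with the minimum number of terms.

Lower bound: T ≠ 0 (e.g. T[0,0,0] = -3), so rank(T) ≥ 1.
Upper bound: if T = a (x) b (x) c then every fibre of T is a multiple of the corresponding factor, so read the factors off the fibres through the nonzero entry T[0,0,0] = -3.
The mode-1 fibre T[:,0,0] = [-3, -9] gives a = [1, 3] (primitive direction); the mode-2 fibre T[0,:,0] = [-3, -1] gives b = [3, 1]; then c[k] = T[0,0,k] / (a[0]·b[0]) = [-3, -3, 9] / 3 = [-1, -1, 3].
Expanding [1, 3] (x) [3, 1] (x) [-1, -1, 3] reproduces all 12 entries of T, so T = [1, 3] (x) [3, 1] (x) [-1, -1, 3] and rank(T) ≤ 1.
These bounds meet, so rank(T) = 1.

rank(T) = 1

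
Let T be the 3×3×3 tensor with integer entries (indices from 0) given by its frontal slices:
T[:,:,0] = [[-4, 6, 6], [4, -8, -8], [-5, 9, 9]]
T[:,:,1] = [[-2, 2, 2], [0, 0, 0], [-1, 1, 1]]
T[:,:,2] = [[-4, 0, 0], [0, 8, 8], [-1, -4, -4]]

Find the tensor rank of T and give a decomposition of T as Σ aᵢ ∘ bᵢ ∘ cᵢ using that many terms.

rank(T) = 3

Lower bound: the mode-3 unfolding of T (rows indexed by k, columns by (i,j) = (0,0), (0,1), (0,2), (1,0), (1,1), (1,2), (2,0), (2,1), (2,2)) is [[-4, 6, 6, 4, -8, -8, -5, 9, 9], [-2, 2, 2, 0, 0, 0, -1, 1, 1], [-4, 0, 0, 0, 8, 8, -1, -4, -4]].
There the 3×3 minor on rows k ∈ {0, 1, 2}, columns (i,j) ∈ {(0,0), (0,1), (1,0)} is det [[-4, 6, 4], [-2, 2, 0], [-4, 0, 0]] = 32 ≠ 0, so this unfolding has rank ≥ 3; CP rank is at least every unfolding rank, so rank(T) ≥ 3. (This is only a lower bound: in general the CP rank may exceed every unfolding rank, so we still need to exhibit 3 rank-1 terms summing to T.)
Upper bound: T is a sum of 3 rank-1 terms, T = [1, -2, 1] ∘ [1, 2, 2] ∘ [0, 0, -1] + [1, -2, 2] ∘ [1, -2, -2] ∘ [-2, 0, 1] + [2, 0, 1] ∘ [1, -1, -1] ∘ [-1, -1, -2] (written with every a and b primitive with positive leading entry and the scale carried by c; CP decompositions are not unique, and this one is verified by expanding entrywise), so rank(T) ≤ 3.
These bounds meet, so rank(T) = 3.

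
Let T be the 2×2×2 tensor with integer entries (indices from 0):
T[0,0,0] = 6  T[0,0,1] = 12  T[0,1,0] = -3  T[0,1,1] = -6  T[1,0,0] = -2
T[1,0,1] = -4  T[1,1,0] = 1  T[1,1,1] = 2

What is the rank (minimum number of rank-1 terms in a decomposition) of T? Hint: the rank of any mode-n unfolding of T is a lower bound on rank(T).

Lower bound: T ≠ 0 (e.g. T[0,0,0] = 6), so rank(T) ≥ 1.
Upper bound: if T = a ∘ b ∘ c then every fibre of T is a multiple of the corresponding factor, so read the factors off the fibres through the nonzero entry T[0,0,0] = 6.
The mode-1 fibre T[:,0,0] = [6, -2] gives a = [3, -1] (primitive direction); the mode-2 fibre T[0,:,0] = [6, -3] gives b = [2, -1]; then c[k] = T[0,0,k] / (a[0]·b[0]) = [6, 12] / 6 = [1, 2].
Expanding [3, -1] ∘ [2, -1] ∘ [1, 2] reproduces all 8 entries of T, so T = [3, -1] ∘ [2, -1] ∘ [1, 2] and rank(T) ≤ 1.
These bounds meet, so rank(T) = 1.
Check entry T[0,1,0] = -3: (3)·(-1)·(1) = -3.

1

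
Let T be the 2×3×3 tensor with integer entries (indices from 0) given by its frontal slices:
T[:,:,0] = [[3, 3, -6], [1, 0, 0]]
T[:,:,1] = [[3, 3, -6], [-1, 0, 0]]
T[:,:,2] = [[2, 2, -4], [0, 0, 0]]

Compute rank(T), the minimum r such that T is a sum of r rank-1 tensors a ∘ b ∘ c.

Lower bound: in the mode-3 unfolding of T (rows indexed by k, columns by (i,j)) the 2×2 minor on rows k ∈ {0, 1}, columns (i,j) ∈ {(0,0), (1,0)} is det [[3, 1], [3, -1]] = -6 ≠ 0, so that unfolding has rank ≥ 2 and hence rank(T) ≥ 2 (CP rank is at least every unfolding rank, though it can be larger).
Upper bound: with S_k = T[:,:,k], the two rank-1 terms a₁b₁ᵀ, a₂b₂ᵀ are the rank-1 members of the pencil x·S₀ + y·S₁.
The 2×2 minor of x·S₀ + y·S₁ on rows {0,1}, columns {0,1} is −3·x² + 3·y² = (-3)·(x − y)(x + y), vanishing at (x:y) = (1:1) and (1:-1).
M₁ = S₀ + S₁ = [[6, 6, -12], [0, 0, 0]] = 6·[1, 0][1, 1, -2]ᵀ and M₂ = S₀ − S₁ = [[0, 0, 0], [2, 0, 0]] = 2·[0, 1][1, 0, 0]ᵀ, so take a₁ = [1, 0], b₁ = [1, 1, -2], a₂ = [0, 1], b₂ = [1, 0, 0].
Each slice is an integer combination of E₁ = a₁b₁ᵀ and E₂ = a₂b₂ᵀ: S₀ = 3·E₁ + E₂, S₁ = 3·E₁ − E₂, S₂ = 2·E₁; reading off coefficients, c₁ = [3, 3, 2] and c₂ = [1, -1, 0].
Hence T = [1, 0] ∘ [1, 1, -2] ∘ [3, 3, 2] + [0, 1] ∘ [1, 0, 0] ∘ [1, -1, 0], so rank(T) ≤ 2.
These bounds meet, so rank(T) = 2.

2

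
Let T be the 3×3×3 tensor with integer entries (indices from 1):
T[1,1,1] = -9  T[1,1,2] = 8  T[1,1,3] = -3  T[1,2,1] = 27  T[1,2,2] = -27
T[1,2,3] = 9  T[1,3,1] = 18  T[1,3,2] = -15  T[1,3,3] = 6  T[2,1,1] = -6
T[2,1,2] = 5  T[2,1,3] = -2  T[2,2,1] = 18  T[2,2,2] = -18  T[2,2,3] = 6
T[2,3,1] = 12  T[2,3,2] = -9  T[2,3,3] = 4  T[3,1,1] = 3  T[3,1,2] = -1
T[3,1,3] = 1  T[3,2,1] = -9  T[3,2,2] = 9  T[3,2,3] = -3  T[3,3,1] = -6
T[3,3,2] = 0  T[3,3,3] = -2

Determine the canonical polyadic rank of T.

Lower bound: the mode-3 unfolding of T (rows indexed by k, columns by (i,j) = (1,1), (1,2), (1,3), (2,1), (2,2), (2,3), (3,1), (3,2), (3,3)) is [[-9, 27, 18, -6, 18, 12, 3, -9, -6], [8, -27, -15, 5, -18, -9, -1, 9, 0], [-3, 9, 6, -2, 6, 4, 1, -3, -2]].
There the 2×2 minor on rows k ∈ {1, 2}, columns (i,j) ∈ {(1,1), (1,2)} is det [[-9, 27], [8, -27]] = 27 ≠ 0, so this unfolding has rank ≥ 2; CP rank is at least every unfolding rank, so rank(T) ≥ 2. (Unfolding ranks only ever bound the CP rank from below — rank(T) can be strictly larger than all of them — so the matching upper bound has to come from an explicit 2-term decomposition.)
Upper bound — finding two terms. Write S_k = T[:,:,k] for the frontal slices: S₁ = [[-9, 27, 18], [-6, 18, 12], [3, -9, -6]], S₂ = [[8, -27, -15], [5, -18, -9], [-1, 9, 0]], S₃ = [[-3, 9, 6], [-2, 6, 4], [1, -3, -2]].
If T = a₁ ⊗ b₁ ⊗ c₁ + a₂ ⊗ b₂ ⊗ c₂ then each S_k = c₁[k]·a₁b₁ᵀ + c₂[k]·a₂b₂ᵀ. S₁ and S₂ are linearly independent, so a₁b₁ᵀ and a₂b₂ᵀ must span the same plane of matrices: they are the rank-1 matrices of the form x·S₁ + y·S₂.
The 2×2 minor of x·S₁ + y·S₂ on rows {1,2}, columns {1,2} is 9·xy − 9·y² = 9·(x − y)(y), vanishing at (x:y) = (1:1) and (1:0).
M₁ = S₁ + S₂ = [[-1, 0, 3], [-1, 0, 3], [2, 0, -6]] = −[1, 1, -2][1, 0, -3]ᵀ and M₂ = S₁ = [[-9, 27, 18], [-6, 18, 12], [3, -9, -6]] = (-3)·[3, 2, -1][1, -3, -2]ᵀ, so take a₁ = [1, 1, -2], b₁ = [1, 0, -3], a₂ = [3, 2, -1], b₂ = [1, -3, -2].
Each slice is an integer combination of E₁ = a₁b₁ᵀ and E₂ = a₂b₂ᵀ: S₁ = −3·E₂, S₂ = −E₁ + 3·E₂, S₃ = −E₂; reading off coefficients, c₁ = [0, -1, 0] and c₂ = [-3, 3, -1].
Hence T = [1, 1, -2] ⊗ [1, 0, -3] ⊗ [0, -1, 0] + [3, 2, -1] ⊗ [1, -3, -2] ⊗ [-3, 3, -1], so rank(T) ≤ 2.
These bounds meet, so rank(T) = 2.

2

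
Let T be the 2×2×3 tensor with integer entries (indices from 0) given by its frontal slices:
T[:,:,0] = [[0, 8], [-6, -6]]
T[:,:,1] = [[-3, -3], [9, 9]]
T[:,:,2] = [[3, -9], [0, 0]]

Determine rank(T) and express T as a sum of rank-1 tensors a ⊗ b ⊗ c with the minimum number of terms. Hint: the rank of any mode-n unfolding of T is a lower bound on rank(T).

Lower bound: in the mode-3 unfolding of T (rows indexed by k, columns by (i,j)) the 2×2 minor on rows k ∈ {0, 1}, columns (i,j) ∈ {(0,0), (0,1)} is det [[0, 8], [-3, -3]] = 24 ≠ 0, so that unfolding has rank ≥ 2 and hence rank(T) ≥ 2 (CP rank is at least every unfolding rank, though it can be larger).
Upper bound: with S_k = T[:,:,k], the two rank-1 terms a₁b₁ᵀ, a₂b₂ᵀ are the rank-1 members of the pencil x·S₀ + y·S₁.
det(x·S₀ + y·S₁) is 48·x² − 72·xy = 24·(2·x − 3·y)(x), vanishing at (x:y) = (3:2) and (0:1).
M₁ = 3·S₀ + 2·S₁ = [[-6, 18], [0, 0]] = (-6)·(1, 0)(1, -3)ᵀ and M₂ = S₁ = [[-3, -3], [9, 9]] = (-3)·(1, -3)(1, 1)ᵀ, so take a₁ = (1, 0), b₁ = (1, -3), a₂ = (1, -3), b₂ = (1, 1).
Each slice is an integer combination of E₁ = a₁b₁ᵀ and E₂ = a₂b₂ᵀ: S₀ = −2·E₁ + 2·E₂, S₁ = −3·E₂, S₂ = 3·E₁; reading off coefficients, c₁ = (-2, 0, 3) and c₂ = (2, -3, 0).
Hence T = (1, 0) ⊗ (1, -3) ⊗ (-2, 0, 3) + (1, -3) ⊗ (1, 1) ⊗ (2, -3, 0), so rank(T) ≤ 2.
These bounds meet, so rank(T) = 2.

rank(T) = 2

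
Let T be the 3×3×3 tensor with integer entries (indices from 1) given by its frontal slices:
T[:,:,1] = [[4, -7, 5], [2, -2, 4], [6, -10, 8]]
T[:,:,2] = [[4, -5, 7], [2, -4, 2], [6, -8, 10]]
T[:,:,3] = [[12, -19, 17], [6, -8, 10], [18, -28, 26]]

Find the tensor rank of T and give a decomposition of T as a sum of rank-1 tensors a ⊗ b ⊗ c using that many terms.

rank(T) = 2

Lower bound: the mode-3 unfolding of T (rows indexed by k, columns by (i,j) = (1,1), (1,2), (1,3), (2,1), (2,2), (2,3), (3,1), (3,2), (3,3)) is [[4, -7, 5, 2, -2, 4, 6, -10, 8], [4, -5, 7, 2, -4, 2, 6, -8, 10], [12, -19, 17, 6, -8, 10, 18, -28, 26]].
There the 2×2 minor on rows k ∈ {1, 2}, columns (i,j) ∈ {(1,1), (1,2)} is det [[4, -7], [4, -5]] = 8 ≠ 0, so this unfolding has rank ≥ 2; CP rank is at least every unfolding rank, so rank(T) ≥ 2. (This is only a lower bound: in general the CP rank may exceed every unfolding rank, so we still need to exhibit 2 rank-1 terms summing to T.)
Upper bound — finding two terms. Write S_k = T[:,:,k] for the frontal slices: S₁ = [[4, -7, 5], [2, -2, 4], [6, -10, 8]], S₂ = [[4, -5, 7], [2, -4, 2], [6, -8, 10]], S₃ = [[12, -19, 17], [6, -8, 10], [18, -28, 26]].
If T = a₁ ⊗ b₁ ⊗ c₁ + a₂ ⊗ b₂ ⊗ c₂ then each S_k = c₁[k]·a₁b₁ᵀ + c₂[k]·a₂b₂ᵀ. S₁ and S₂ are linearly independent, so a₁b₁ᵀ and a₂b₂ᵀ must span the same plane of matrices: they are the rank-1 matrices of the form x·S₁ + y·S₂.
The 2×2 minor of x·S₁ + y·S₂ on rows {1,2}, columns {1,2} is 6·x² − 6·y² = 6·(x − y)(x + y), vanishing at (x:y) = (1:1) and (1:-1).
M₁ = S₁ + S₂ = [[8, -12, 12], [4, -6, 6], [12, -18, 18]] = 2·[2, 1, 3][2, -3, 3]ᵀ and M₂ = S₁ − S₂ = [[0, -2, -2], [0, 2, 2], [0, -2, -2]] = (-2)·[1, -1, 1][0, 1, 1]ᵀ, so take a₁ = [2, 1, 3], b₁ = [2, -3, 3], a₂ = [1, -1, 1], b₂ = [0, 1, 1].
Each slice is an integer combination of E₁ = a₁b₁ᵀ and E₂ = a₂b₂ᵀ: S₁ = E₁ − E₂, S₂ = E₁ + E₂, S₃ = 3·E₁ − E₂; reading off coefficients, c₁ = [1, 1, 3] and c₂ = [-1, 1, -1].
Hence T = [2, 1, 3] ⊗ [2, -3, 3] ⊗ [1, 1, 3] + [1, -1, 1] ⊗ [0, 1, 1] ⊗ [-1, 1, -1], so rank(T) ≤ 2.
These bounds meet, so rank(T) = 2.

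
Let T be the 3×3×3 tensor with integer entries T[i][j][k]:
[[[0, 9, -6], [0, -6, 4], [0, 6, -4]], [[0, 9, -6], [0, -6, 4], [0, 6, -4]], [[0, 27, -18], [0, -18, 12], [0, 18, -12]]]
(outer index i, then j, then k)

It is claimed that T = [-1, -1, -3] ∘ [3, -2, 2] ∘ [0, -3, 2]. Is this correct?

Yes

Reconstruct entrywise from the claimed factors. For example, T[0,1,0] = 0 and Σₗ aₗ[0]bₗ[1]cₗ[0] = (-1)·(-2)·(0) = 0; checking all 27 entries, every one matches. The claim holds.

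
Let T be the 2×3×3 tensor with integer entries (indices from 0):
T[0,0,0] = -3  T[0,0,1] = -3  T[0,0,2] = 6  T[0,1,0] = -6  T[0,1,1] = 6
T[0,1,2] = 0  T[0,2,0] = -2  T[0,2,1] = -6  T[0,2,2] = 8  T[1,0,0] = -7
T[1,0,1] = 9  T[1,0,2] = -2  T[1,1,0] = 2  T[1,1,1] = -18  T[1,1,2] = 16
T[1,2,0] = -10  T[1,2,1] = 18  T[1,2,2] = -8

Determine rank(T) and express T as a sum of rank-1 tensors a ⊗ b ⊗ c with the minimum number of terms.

Lower bound: the mode-1 unfolding of T (rows indexed by i, columns by (j,k) = (0,0), (0,1), (0,2), (1,0), (1,1), (1,2), (2,0), (2,1), (2,2)) is [[-3, -3, 6, -6, 6, 0, -2, -6, 8], [-7, 9, -2, 2, -18, 16, -10, 18, -8]].
There the 2×2 minor on rows i ∈ {0, 1}, columns (j,k) ∈ {(0,0), (0,1)} is det [[-3, -3], [-7, 9]] = -48 ≠ 0, so this unfolding has rank ≥ 2; CP rank is at least every unfolding rank, so rank(T) ≥ 2. (Flattening ranks never certify an upper bound on CP rank; for that we must actually write T with 2 rank-1 terms.)
Upper bound — finding two terms. Write S_k = T[:,:,k] for the frontal slices: S₀ = [[-3, -6, -2], [-7, 2, -10]], S₁ = [[-3, 6, -6], [9, -18, 18]], S₂ = [[6, 0, 8], [-2, 16, -8]].
If T = a₁ ⊗ b₁ ⊗ c₁ + a₂ ⊗ b₂ ⊗ c₂ then each S_k = c₁[k]·a₁b₁ᵀ + c₂[k]·a₂b₂ᵀ. S₀ and S₁ are linearly independent, so a₁b₁ᵀ and a₂b₂ᵀ must span the same plane of matrices: they are the rank-1 matrices of the form x·S₀ + y·S₁.
The 2×2 minor of x·S₀ + y·S₁ on rows {0,1}, columns {0,1} is −48·x² + 144·xy = (-48)·(x − 3·y)(x), vanishing at (x:y) = (3:1) and (0:1).
M₁ = 3·S₀ + S₁ = [[-12, -12, -12], [-12, -12, -12]] = (-12)·[1, 1][1, 1, 1]ᵀ and M₂ = S₁ = [[-3, 6, -6], [9, -18, 18]] = (-3)·[1, -3][1, -2, 2]ᵀ, so take a₁ = [1, 1], b₁ = [1, 1, 1], a₂ = [1, -3], b₂ = [1, -2, 2].
Each slice is an integer combination of E₁ = a₁b₁ᵀ and E₂ = a₂b₂ᵀ: S₀ = −4·E₁ + E₂, S₁ = −3·E₂, S₂ = 4·E₁ + 2·E₂; reading off coefficients, c₁ = [-4, 0, 4] and c₂ = [1, -3, 2].
Hence T = [1, 1] ⊗ [1, 1, 1] ⊗ [-4, 0, 4] + [1, -3] ⊗ [1, -2, 2] ⊗ [1, -3, 2], so rank(T) ≤ 2.
These bounds meet, so rank(T) = 2.
Check entry T[0,1,1] = 6: (1)·(1)·(0) + (1)·(-2)·(-3) = 6.

rank(T) = 2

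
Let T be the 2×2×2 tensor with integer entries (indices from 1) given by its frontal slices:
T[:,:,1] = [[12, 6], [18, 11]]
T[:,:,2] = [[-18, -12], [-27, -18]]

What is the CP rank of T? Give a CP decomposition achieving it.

rank(T) = 2

Lower bound: the mode-2 unfolding of T (rows indexed by j, columns by (i,k) = (1,1), (1,2), (2,1), (2,2)) is [[12, -18, 18, -27], [6, -12, 11, -18]].
There the 2×2 minor on rows j ∈ {1, 2}, columns (i,k) ∈ {(1,1), (1,2)} is det [[12, -18], [6, -12]] = -36 ≠ 0, so this unfolding has rank ≥ 2; CP rank is at least every unfolding rank, so rank(T) ≥ 2. (This is only a lower bound: in general the CP rank may exceed every unfolding rank, so we still need to exhibit 2 rank-1 terms summing to T.)
Upper bound — finding two terms. Write S_k = T[:,:,k] for the frontal slices: S₁ = [[12, 6], [18, 11]], S₂ = [[-18, -12], [-27, -18]].
If T = a₁ ∘ b₁ ∘ c₁ + a₂ ∘ b₂ ∘ c₂ then each S_k = c₁[k]·a₁b₁ᵀ + c₂[k]·a₂b₂ᵀ. S₁ and S₂ are linearly independent, so a₁b₁ᵀ and a₂b₂ᵀ must span the same plane of matrices: they are the rank-1 matrices of the form x·S₁ + y·S₂.
det(x·S₁ + y·S₂) is 24·x² − 36·xy = 12·(2·x − 3·y)(x), vanishing at (x:y) = (3:2) and (0:1).
M₁ = 3·S₁ + 2·S₂ = [[0, -6], [0, -3]] = (-3)·(2, 1)(0, 1)ᵀ and M₂ = S₂ = [[-18, -12], [-27, -18]] = (-3)·(2, 3)(3, 2)ᵀ, so take a₁ = (2, 1), b₁ = (0, 1), a₂ = (2, 3), b₂ = (3, 2).
Each slice is an integer combination of E₁ = a₁b₁ᵀ and E₂ = a₂b₂ᵀ: S₁ = −E₁ + 2·E₂, S₂ = −3·E₂; reading off coefficients, c₁ = (-1, 0) and c₂ = (2, -3).
Hence T = (2, 1) ∘ (0, 1) ∘ (-1, 0) + (2, 3) ∘ (3, 2) ∘ (2, -3), so rank(T) ≤ 2.
These bounds meet, so rank(T) = 2.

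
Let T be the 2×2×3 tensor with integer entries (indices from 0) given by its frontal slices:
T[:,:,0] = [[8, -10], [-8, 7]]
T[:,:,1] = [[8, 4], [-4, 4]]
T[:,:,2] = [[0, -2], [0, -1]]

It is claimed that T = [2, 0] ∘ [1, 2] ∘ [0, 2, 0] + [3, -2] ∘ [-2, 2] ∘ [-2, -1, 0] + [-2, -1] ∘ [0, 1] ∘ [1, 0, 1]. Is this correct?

No

Reconstruct entry (0,0,0) from the claimed factors: Σₗ aₗ[0]bₗ[0]cₗ[0] = (2)·(1)·(0) + (3)·(-2)·(-2) + (-2)·(0)·(1) = 12, but T[0,0,0] = 8. The claim is false.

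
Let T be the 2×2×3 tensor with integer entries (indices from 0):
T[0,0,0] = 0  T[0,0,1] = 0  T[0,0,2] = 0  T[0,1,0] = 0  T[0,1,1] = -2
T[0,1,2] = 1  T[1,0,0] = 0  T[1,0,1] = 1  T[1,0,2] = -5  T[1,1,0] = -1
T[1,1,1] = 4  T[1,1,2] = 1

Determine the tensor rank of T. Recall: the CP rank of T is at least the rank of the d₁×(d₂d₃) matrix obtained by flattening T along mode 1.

Lower bound: the mode-3 unfolding of T (rows indexed by k, columns by (i,j) = (0,0), (0,1), (1,0), (1,1)) is [[0, 0, 0, -1], [0, -2, 1, 4], [0, 1, -5, 1]].
There the 3×3 minor on rows k ∈ {0, 1, 2}, columns (i,j) ∈ {(0,1), (1,0), (1,1)} is det [[0, 0, -1], [-2, 1, 4], [1, -5, 1]] = -9 ≠ 0, so this unfolding has rank ≥ 3; CP rank is at least every unfolding rank, so rank(T) ≥ 3. (Flattening ranks never certify an upper bound on CP rank; for that we must actually write T with 3 rank-1 terms.)
Upper bound: T is a sum of 3 rank-1 terms, T = [0, 1] ⊗ [1, -1] ⊗ [2, -1, -1] + [0, 1] ⊗ [2, -1] ⊗ [-1, 1, -2] + [1, -2] ⊗ [0, 1] ⊗ [0, -2, 1] (one valid choice — decompositions are not unique — normalised so each a, b is primitive with positive first nonzero entry; check it by expanding all entries), so rank(T) ≤ 3.
These bounds meet, so rank(T) = 3.
Check entry T[1,1,0] = -1: (1)·(-1)·(2) + (1)·(-1)·(-1) + (-2)·(1)·(0) = -1.

3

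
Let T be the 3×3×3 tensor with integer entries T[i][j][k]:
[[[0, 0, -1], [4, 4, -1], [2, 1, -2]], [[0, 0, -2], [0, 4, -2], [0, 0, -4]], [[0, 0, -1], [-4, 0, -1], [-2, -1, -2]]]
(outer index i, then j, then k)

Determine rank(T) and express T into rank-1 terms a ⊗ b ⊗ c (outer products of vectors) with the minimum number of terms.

Lower bound: the mode-3 unfolding of T (rows indexed by k, columns by (i,j) = (0,0), (0,1), (0,2), (1,0), (1,1), (1,2), (2,0), (2,1), (2,2)) is [[0, 4, 2, 0, 0, 0, 0, -4, -2], [0, 4, 1, 0, 4, 0, 0, 0, -1], [-1, -1, -2, -2, -2, -4, -1, -1, -2]].
There the 3×3 minor on rows k ∈ {0, 1, 2}, columns (i,j) ∈ {(0,0), (0,1), (0,2)} is det [[0, 4, 2], [0, 4, 1], [-1, -1, -2]] = 4 ≠ 0, so this unfolding has rank ≥ 3; CP rank is at least every unfolding rank, so rank(T) ≥ 3. (Unfolding ranks only ever bound the CP rank from below — rank(T) can be strictly larger than all of them — so the matching upper bound has to come from an explicit 3-term decomposition.)
Upper bound: T is a sum of 3 rank-1 terms, T = [1, 0, -1] ⊗ [0, 2, 1] ⊗ [2, 1, 0] + [1, 2, 1] ⊗ [1, 0, 2] ⊗ [0, -2, 0] + [1, 2, 1] ⊗ [1, 1, 2] ⊗ [0, 2, -1] (one valid choice — decompositions are not unique — normalised so each a, b is primitive with positive first nonzero entry; check it by expanding all entries), so rank(T) ≤ 3.
These bounds meet, so rank(T) = 3.

rank(T) = 3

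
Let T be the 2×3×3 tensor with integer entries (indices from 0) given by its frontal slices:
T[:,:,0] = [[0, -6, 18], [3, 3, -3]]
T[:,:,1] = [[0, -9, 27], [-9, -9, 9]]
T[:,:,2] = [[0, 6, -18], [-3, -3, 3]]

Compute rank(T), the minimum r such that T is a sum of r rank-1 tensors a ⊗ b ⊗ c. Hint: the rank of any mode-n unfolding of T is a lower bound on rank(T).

Lower bound: the mode-3 unfolding of T (rows indexed by k, columns by (i,j) = (0,0), (0,1), (0,2), (1,0), (1,1), (1,2)) is [[0, -6, 18, 3, 3, -3], [0, -9, 27, -9, -9, 9], [0, 6, -18, -3, -3, 3]].
There the 2×2 minor on rows k ∈ {0, 1}, columns (i,j) ∈ {(0,1), (1,0)} is det [[-6, 3], [-9, -9]] = 81 ≠ 0, so this unfolding has rank ≥ 2; CP rank is at least every unfolding rank, so rank(T) ≥ 2. (This is only a lower bound: in general the CP rank may exceed every unfolding rank, so we still need to exhibit 2 rank-1 terms summing to T.)
Upper bound — finding two terms. Write S_k = T[:,:,k] for the frontal slices: S₀ = [[0, -6, 18], [3, 3, -3]], S₁ = [[0, -9, 27], [-9, -9, 9]], S₂ = [[0, 6, -18], [-3, -3, 3]].
If T = a₁ ⊗ b₁ ⊗ c₁ + a₂ ⊗ b₂ ⊗ c₂ then each S_k = c₁[k]·a₁b₁ᵀ + c₂[k]·a₂b₂ᵀ. S₀ and S₁ are linearly independent, so a₁b₁ᵀ and a₂b₂ᵀ must span the same plane of matrices: they are the rank-1 matrices of the form x·S₀ + y·S₁.
The 2×2 minor of x·S₀ + y·S₁ on rows {0,1}, columns {0,1} is 18·x² − 27·xy − 81·y² = 9·(x − 3·y)(2·x + 3·y), vanishing at (x:y) = (3:1) and (3:-2).
M₁ = 3·S₀ + S₁ = [[0, -27, 81], [0, 0, 0]] = (-27)·[1, 0][0, 1, -3]ᵀ and M₂ = 3·S₀ − 2·S₁ = [[0, 0, 0], [27, 27, -27]] = 27·[0, 1][1, 1, -1]ᵀ, so take a₁ = [1, 0], b₁ = [0, 1, -3], a₂ = [0, 1], b₂ = [1, 1, -1].
Each slice is an integer combination of E₁ = a₁b₁ᵀ and E₂ = a₂b₂ᵀ: S₀ = −6·E₁ + 3·E₂, S₁ = −9·E₁ − 9·E₂, S₂ = 6·E₁ − 3·E₂; reading off coefficients, c₁ = [-6, -9, 6] and c₂ = [3, -9, -3].
Hence T = [1, 0] ⊗ [0, 1, -3] ⊗ [-6, -9, 6] + [0, 1] ⊗ [1, 1, -1] ⊗ [3, -9, -3], so rank(T) ≤ 2.
These bounds meet, so rank(T) = 2.

2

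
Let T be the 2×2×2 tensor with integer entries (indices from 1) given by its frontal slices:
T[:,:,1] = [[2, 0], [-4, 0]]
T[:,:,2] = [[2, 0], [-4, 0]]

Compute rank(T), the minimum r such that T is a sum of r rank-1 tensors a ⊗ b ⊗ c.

1

Lower bound: T ≠ 0 (e.g. T[1,1,1] = 2), so rank(T) ≥ 1.
Upper bound: if T = a ⊗ b ⊗ c then every fibre of T is a multiple of the corresponding factor, so read the factors off the fibres through the nonzero entry T[1,1,1] = 2.
The mode-1 fibre T[:,1,1] = [2, -4] gives a = (1, -2) (primitive direction); the mode-2 fibre T[1,:,1] = [2, 0] gives b = (1, 0); then c[k] = T[1,1,k] / (a[1]·b[1]) = [2, 2] / 1 = (2, 2).
Expanding (1, -2) ⊗ (1, 0) ⊗ (2, 2) reproduces all 8 entries of T, so T = (1, -2) ⊗ (1, 0) ⊗ (2, 2) and rank(T) ≤ 1.
These bounds meet, so rank(T) = 1.
Check entry T[1,2,1] = 0: (1)·(0)·(2) = 0.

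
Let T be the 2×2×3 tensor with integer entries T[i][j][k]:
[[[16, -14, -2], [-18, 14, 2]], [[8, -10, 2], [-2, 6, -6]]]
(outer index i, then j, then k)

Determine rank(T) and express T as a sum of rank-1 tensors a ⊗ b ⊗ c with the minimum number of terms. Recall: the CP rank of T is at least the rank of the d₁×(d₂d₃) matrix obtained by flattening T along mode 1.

rank(T) = 3

Lower bound: in the mode-3 unfolding of T (rows indexed by k, columns by (i,j)) the 3×3 minor on rows k ∈ {0, 1, 2}, columns (i,j) ∈ {(0,0), (0,1), (1,0)} is det [[16, -18, 8], [-14, 14, -10], [-2, 2, 2]] = -96 ≠ 0, so that unfolding has rank ≥ 3 and hence rank(T) ≥ 3 (CP rank is at least every unfolding rank, though it can be larger).
Upper bound: T is a sum of 3 rank-1 terms, T = [1, -1] ⊗ [1, -2] ⊗ [4, -2, -2] + [1, 1] ⊗ [1, -1] ⊗ [8, -8, 4] + [1, 1] ⊗ [2, -1] ⊗ [2, -2, -2] (written with every a and b primitive with positive leading entry and the scale carried by c; CP decompositions are not unique, and this one is verified by expanding entrywise), so rank(T) ≤ 3.
These bounds meet, so rank(T) = 3.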